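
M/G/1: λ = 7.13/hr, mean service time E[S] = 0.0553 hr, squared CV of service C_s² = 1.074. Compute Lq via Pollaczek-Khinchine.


ρ = λ·E[S] = 7.13·0.0553 = 0.3943
Lq = ρ²(1+C_s²)/(2(1−ρ)) = 0.1555·(1+1.074)/(2·0.6057)
= 0.1555·2.0740/1.2114 = 0.26616

Final: 0.26616


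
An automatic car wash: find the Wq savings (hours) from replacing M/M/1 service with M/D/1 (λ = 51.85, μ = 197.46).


ρ = 51.85/197.46 = 0.2626
Wq(M/M/1) = ρ/(μ−λ) = 0.2626/145.61 = 0.001803 hr
Wq(M/D/1) = ρ/(2(μ−λ)) = 0.0009017 hr
Savings = 0.001803 − 0.0009017 = 0.0009017 hr

Final: 0.0009017 hr


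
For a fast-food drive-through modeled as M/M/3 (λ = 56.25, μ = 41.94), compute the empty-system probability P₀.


a = λ/μ = 56.25/41.94 = 1.3412; ρ = a/c = 0.4471
Σ_{k=0}^{2} a^k/k! (terms k=0..2) = 1.00000 + 1.34120 + 0.89941 = 3.24061
Tail: a^3/(3!(1−ρ)) = 2.41258/(6·0.5529) = 0.72721
P₀ = 1/(3.24061 + 0.72721) = 1/3.96782 = 0.252028

Final: 0.252028


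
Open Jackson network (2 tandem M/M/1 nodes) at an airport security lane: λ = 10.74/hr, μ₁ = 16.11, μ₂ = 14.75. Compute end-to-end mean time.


Each node sees arrival rate λ = 10.74/hr (tandem ⇒ throughput preserved).
W₁ = 1/(μ₁−λ) = 1/(16.11−10.74) = 0.18622 hr
W₂ = 1/(μ₂−λ) = 1/(14.75−10.74) = 0.24938 hr
W_total = W₁ + W₂ = 0.18622 + 0.24938 = 0.43560 hr

Final: 0.43560 hr


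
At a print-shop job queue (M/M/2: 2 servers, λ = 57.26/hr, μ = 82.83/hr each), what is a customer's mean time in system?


a = 0.6913; ρ = 0.3456; P₀ = 0.486273
Lq = P₀·a^c·ρ/(c!(1−ρ)²) = 0.09380
Wq = Lq/λ = 0.09380/57.26 = 0.001638 hr
W = Wq + 1/μ = 0.001638 + 0.01207 = 0.01371 hr

Final: 0.01371 hr


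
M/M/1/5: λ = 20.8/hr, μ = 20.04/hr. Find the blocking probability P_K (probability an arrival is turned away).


ρ = λ/μ = 20.8/20.04 = 1.0379
P_K = (1−ρ)ρ^K/(1−ρ^(K+1)) = (-0.03792·1.204559)/(1 − 1.250241)
= -0.045682/-0.250241 = 0.182552

Final: 0.182552


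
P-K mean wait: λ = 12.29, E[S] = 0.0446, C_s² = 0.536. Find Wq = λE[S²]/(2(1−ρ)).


ρ = λ·E[S] = 12.29·0.0446 = 0.5481
E[S²] = E[S]²(1+C_s²) = 0.0446²·(1+0.536) = 0.003055
Wq = λ·E[S²]/(2(1−ρ)) = 12.29·0.003055/(2·0.4519) = 0.04155 hr

Final: 0.04155 hr


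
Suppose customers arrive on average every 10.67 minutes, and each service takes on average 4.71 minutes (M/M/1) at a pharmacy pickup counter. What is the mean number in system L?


λ = 60/10.67 = 5.6232 /hr
μ = 60/4.71 = 12.7389 /hr
ρ = λ/μ = 5.6232/12.7389 = 0.4414
L = ρ/(1−ρ) = 0.4414/0.5586 = 0.7903

Final: 0.7903


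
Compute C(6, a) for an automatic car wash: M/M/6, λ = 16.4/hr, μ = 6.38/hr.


a = λ/μ = 2.5705; ρ = a/6 = 0.4284
P₀ = 0.075984 (from M/M/c formula)
C(c,a) = [a^c/(c!(1−ρ))]·P₀ = [288.49548/(720·0.5716)]·0.075984
= 0.70102·0.075984 = 0.053266

Final: 0.053266


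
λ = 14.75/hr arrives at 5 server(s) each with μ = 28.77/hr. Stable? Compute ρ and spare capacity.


Total capacity cμ = 5·28.77 = 143.85/hr
ρ = λ/(cμ) = 14.75/143.85 = 0.1025
Stable ⇔ ρ < 1: YES
Spare capacity = cμ − λ = 143.85 − 14.75 = 129.10/hr

Final: ρ = 0.1025; stable; margin = 129.10/hr


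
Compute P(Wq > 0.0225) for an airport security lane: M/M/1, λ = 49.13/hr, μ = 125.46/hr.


ρ = 49.13/125.46 = 0.3916
P(Wq > t) = ρ·e^{−(μ−λ)t} = 0.3916·e^{−1.7174}
= 0.3916·0.179528 = 0.070303

Final: 0.070303


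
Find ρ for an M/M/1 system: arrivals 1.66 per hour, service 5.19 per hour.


ρ = λ/μ = 1.66/5.19 = 0.3198

Final: 0.3198


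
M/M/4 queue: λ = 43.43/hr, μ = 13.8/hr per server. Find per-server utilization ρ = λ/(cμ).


ρ = λ/(cμ) = 43.43/(4·13.8) = 43.43/55.20 = 0.7868

Final: 0.7868


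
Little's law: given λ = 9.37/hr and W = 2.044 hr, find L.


L = λW = 9.37·2.044 = 19.1523

Final: 19.1523


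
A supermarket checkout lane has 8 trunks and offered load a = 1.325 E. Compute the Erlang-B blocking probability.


B(c,a) = (a^c/c!) / Σ_{k=0}^{c} a^k/k!
a^8/8! = 0.0002356
Σ terms (k=0..8): 1.00000 + 1.32500 + 0.87781 + 0.38770 + 0.12843 + 0.03403 + 0.007516 + 0.001423 + 0.0002356 = 3.762145
B = 0.0002356/3.762145 = 0.00006263

Final: 0.00006263


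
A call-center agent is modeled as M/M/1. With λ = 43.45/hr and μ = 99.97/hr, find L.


ρ = λ/μ = 43.45/99.97 = 0.4346
L = ρ/(1−ρ) = 0.4346/(1 − 0.4346) = 0.4346/0.5654 = 0.7688

Final: 0.7688


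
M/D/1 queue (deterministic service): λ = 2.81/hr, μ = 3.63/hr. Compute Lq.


ρ = 2.81/3.63 = 0.7741
M/D/1: Lq = ρ²/(2(1−ρ)) = 0.5992/(2·0.2259) = 1.32636

Final: 1.32636


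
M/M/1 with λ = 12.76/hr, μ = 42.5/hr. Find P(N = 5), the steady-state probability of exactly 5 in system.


ρ = 12.76/42.5 = 0.3002
P_n = (1−ρ)·ρ^n = (1 − 0.3002)·0.3002^5 = 0.6998·0.002440 = 0.001707

Final: 0.001707


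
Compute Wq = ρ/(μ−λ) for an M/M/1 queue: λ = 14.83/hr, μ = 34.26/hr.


ρ = 14.83/34.26 = 0.4329
Wq = ρ/(μ−λ) = 0.4329/(34.26 − 14.83) = 0.4329/19.43 = 0.02228 hr

Final: 0.02228 hr


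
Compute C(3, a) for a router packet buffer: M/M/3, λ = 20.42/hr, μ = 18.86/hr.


a = λ/μ = 1.0827; ρ = a/3 = 0.3609
P₀ = 0.333350 (from M/M/c formula)
C(c,a) = [a^c/(c!(1−ρ))]·P₀ = [1.26924/(6·0.6391)]·0.333350
= 0.33100·0.333350 = 0.110338

Final: 0.110338


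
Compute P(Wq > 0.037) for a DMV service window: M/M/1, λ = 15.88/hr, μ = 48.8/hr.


ρ = 15.88/48.8 = 0.3254
P(Wq > t) = ρ·e^{−(μ−λ)t} = 0.3254·e^{−1.2180}
= 0.3254·0.295809 = 0.096259

Final: 0.096259


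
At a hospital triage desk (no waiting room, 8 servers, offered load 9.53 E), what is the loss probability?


B(c,a) = (a^c/c!) / Σ_{k=0}^{c} a^k/k!
a^8/8! = 1687.418016
Σ terms (k=0..8): 1.00000 + 9.53000 + 45.41045 + 144.25386 + 343.68483 + 655.06328 + 1040.45885 + 1416.51040 + 1687.41802 = 5343.329689
B = 1687.418016/5343.329689 = 0.315799

Final: 0.315799


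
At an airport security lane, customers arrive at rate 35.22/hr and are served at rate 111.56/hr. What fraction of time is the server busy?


ρ = λ/μ = 35.22/111.56 = 0.3157

Final: 0.3157


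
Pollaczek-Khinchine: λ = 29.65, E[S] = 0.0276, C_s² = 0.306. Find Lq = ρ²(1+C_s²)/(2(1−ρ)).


ρ = λ·E[S] = 29.65·0.0276 = 0.8183
Lq = ρ²(1+C_s²)/(2(1−ρ)) = 0.6697·(1+0.306)/(2·0.1817)
= 0.6697·1.3060/0.3633 = 2.40725

Final: 2.40725


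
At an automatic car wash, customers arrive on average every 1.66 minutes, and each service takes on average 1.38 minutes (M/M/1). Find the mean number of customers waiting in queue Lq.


λ = 60/1.66 = 36.1446 /hr
μ = 60/1.38 = 43.4783 /hr
ρ = λ/μ = 36.1446/43.4783 = 0.8313
Lq = ρ²/(1−ρ) = 0.6911/0.1687 = 4.0972

Final: 4.0972


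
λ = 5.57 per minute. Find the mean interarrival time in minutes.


Mean interarrival time = 1/λ = 1/5.57 minute = 0.17953 minute
In minutes: 0.17953 × 1 = 0.1795 min

Final: 0.1795 min


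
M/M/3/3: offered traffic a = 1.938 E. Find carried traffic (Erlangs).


B(3,1.938) = 0.201215 (Erlang-B)
Carried load = a(1 − B) = 1.938·(1 − 0.201215) = 1.938·0.798785 = 1.5480 E

Final: 1.5480 Erlangs


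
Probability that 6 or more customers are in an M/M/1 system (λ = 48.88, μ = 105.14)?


ρ = 48.88/105.14 = 0.4649
P(N ≥ n) = ρ^n = 0.4649^6 = 0.010097

Final: 0.010097


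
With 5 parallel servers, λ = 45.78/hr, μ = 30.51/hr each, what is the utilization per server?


ρ = λ/(cμ) = 45.78/(5·30.51) = 45.78/152.55 = 0.3001

Final: 0.3001


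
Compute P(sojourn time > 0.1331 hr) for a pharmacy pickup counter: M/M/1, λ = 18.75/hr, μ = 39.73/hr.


W ~ Exponential(μ−λ) for M/M/1.
μ − λ = 39.73 − 18.75 = 20.9800
P(W > t) = e^{−(μ−λ)t} = e^{−2.7924} = 0.061272

Final: 0.061272


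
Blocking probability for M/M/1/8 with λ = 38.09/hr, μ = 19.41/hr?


ρ = λ/μ = 38.09/19.41 = 1.9624
P_K = (1−ρ)ρ^K/(1−ρ^(K+1)) = (-0.9624·219.929506)/(1 − 431.587577)
= -211.658071/-430.587577 = 0.491556

Final: 0.491556


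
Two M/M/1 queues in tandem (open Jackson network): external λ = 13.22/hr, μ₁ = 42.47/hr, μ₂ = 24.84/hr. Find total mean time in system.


Each node sees arrival rate λ = 13.22/hr (tandem ⇒ throughput preserved).
W₁ = 1/(μ₁−λ) = 1/(42.47−13.22) = 0.03419 hr
W₂ = 1/(μ₂−λ) = 1/(24.84−13.22) = 0.08606 hr
W_total = W₁ + W₂ = 0.03419 + 0.08606 = 0.12025 hr

Final: 0.12025 hr


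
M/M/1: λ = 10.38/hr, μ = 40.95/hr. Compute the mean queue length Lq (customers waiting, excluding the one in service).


ρ = 10.38/40.95 = 0.2535
Lq = ρ²/(1−ρ) = 0.06425/0.7465 = 0.08607

Final: 0.08607


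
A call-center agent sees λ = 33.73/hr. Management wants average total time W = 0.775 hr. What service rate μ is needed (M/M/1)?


W = 1/(μ−λ) ⇒ μ − λ = 1/W = 1/0.775 = 1.2903
μ = λ + 1/W = 33.73 + 1.2903 = 35.0203 per hr

Final: 35.0203 /hr


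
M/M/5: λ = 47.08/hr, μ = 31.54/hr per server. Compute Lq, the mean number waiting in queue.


a = λ/μ = 1.4927; ρ = a/5 = 0.2985
P₀ = 0.224415
Lq = P₀·a^c·ρ / (c!·(1−ρ)²) = 0.224415·7.41095·0.2985/(120·0.49204)
= 0.008409

Final: 0.008409


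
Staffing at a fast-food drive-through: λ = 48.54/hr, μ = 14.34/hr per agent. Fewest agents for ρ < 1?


Stability requires cμ > λ ⇔ c > λ/μ.
λ/μ = 48.54/14.34 = 3.3849
Minimum integer c = ⌊3.3849⌋ + 1 = 4
Check: 4·14.34 = 57.36 > 48.54, while 3·14.34 = 43.02 ≤ 48.54

Final: 4 servers


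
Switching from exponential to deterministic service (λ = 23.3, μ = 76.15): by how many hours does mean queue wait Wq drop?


ρ = 23.3/76.15 = 0.3060
Wq(M/M/1) = ρ/(μ−λ) = 0.3060/52.85 = 0.005789 hr
Wq(M/D/1) = ρ/(2(μ−λ)) = 0.002895 hr
Savings = 0.005789 − 0.002895 = 0.002895 hr

Final: 0.002895 hr


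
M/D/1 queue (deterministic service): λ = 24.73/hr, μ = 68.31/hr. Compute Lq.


ρ = 24.73/68.31 = 0.3620
M/D/1: Lq = ρ²/(2(1−ρ)) = 0.1311/(2·0.6380) = 0.10272

Final: 0.10272


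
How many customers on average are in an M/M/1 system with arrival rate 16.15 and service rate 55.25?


ρ = λ/μ = 16.15/55.25 = 0.2923
L = ρ/(1−ρ) = 0.2923/(1 − 0.2923) = 0.2923/0.7077 = 0.4130

Final: 0.4130


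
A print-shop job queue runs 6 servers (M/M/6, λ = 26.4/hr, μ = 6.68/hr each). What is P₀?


a = λ/μ = 26.4/6.68 = 3.9521; ρ = a/c = 0.6587
Σ_{k=0}^{5} a^k/k! (terms k=0..5) = 1.00000 + 3.95210 + 7.80953 + 10.28800 + 10.16479 + 8.03445 = 41.24887
Tail: a^6/(6!(1−ρ)) = 3810.34927/(720·0.3413) = 15.50508
P₀ = 1/(41.24887 + 15.50508) = 1/56.75395 = 0.017620

Final: 0.017620


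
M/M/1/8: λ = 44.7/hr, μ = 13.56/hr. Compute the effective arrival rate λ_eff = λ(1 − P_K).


ρ = 3.2965; P_K = (1−ρ)ρ^8/(1−ρ^9) = 0.696659
λ_eff = λ(1 − P_K) = 44.7·(1 − 0.696659) = 44.7·0.303341 = 13.5593 /hr

Final: 13.5593 /hr


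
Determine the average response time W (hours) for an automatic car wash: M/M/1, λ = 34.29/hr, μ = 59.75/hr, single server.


W = 1/(μ−λ) = 1/(59.75 − 34.29) = 1/25.46 = 0.03928 hr

Final: 0.03928 hr


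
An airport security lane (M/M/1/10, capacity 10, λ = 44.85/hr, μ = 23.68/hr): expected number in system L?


ρ = 44.85/23.68 = 1.8940
L = ρ[1 − (K+1)ρ^K + Kρ^(K+1)] / [(1−ρ)(1−ρ^(K+1))]
Numerator: 1.8940·(1 − 11·594.028789 + 10·1125.092534) = 8935.166730
Denominator: (-0.8940)·(-1124.092534) = 1004.942523
L = 8935.166730/1004.942523 = 8.8912

Final: 8.8912


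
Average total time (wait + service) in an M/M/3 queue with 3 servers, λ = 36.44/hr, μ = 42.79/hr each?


a = 0.8516; ρ = 0.2839; P₀ = 0.424098
Lq = P₀·a^c·ρ/(c!(1−ρ)²) = 0.02416
Wq = Lq/λ = 0.02416/36.44 = 0.0006631 hr
W = Wq + 1/μ = 0.0006631 + 0.02337 = 0.02403 hr

Final: 0.02403 hr


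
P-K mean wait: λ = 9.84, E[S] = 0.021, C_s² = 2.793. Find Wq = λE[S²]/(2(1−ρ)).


ρ = λ·E[S] = 9.84·0.021 = 0.2066
E[S²] = E[S]²(1+C_s²) = 0.021²·(1+2.793) = 0.001673
Wq = λ·E[S²]/(2(1−ρ)) = 9.84·0.001673/(2·0.7934) = 0.01037 hr

Final: 0.01037 hr


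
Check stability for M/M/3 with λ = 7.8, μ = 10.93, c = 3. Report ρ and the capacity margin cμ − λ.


Total capacity cμ = 3·10.93 = 32.79/hr
ρ = λ/(cμ) = 7.8/32.79 = 0.2379
Stable ⇔ ρ < 1: YES
Spare capacity = cμ − λ = 32.79 − 7.8 = 24.99/hr

Final: ρ = 0.2379; stable; margin = 24.99/hr


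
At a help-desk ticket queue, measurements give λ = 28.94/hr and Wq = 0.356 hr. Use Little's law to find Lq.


Lq = λWq = 28.94·0.356 = 10.3026

Final: 10.3026


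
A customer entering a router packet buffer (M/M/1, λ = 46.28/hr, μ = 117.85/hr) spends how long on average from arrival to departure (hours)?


W = 1/(μ−λ) = 1/(117.85 − 46.28) = 1/71.57 = 0.01397 hr

Final: 0.01397 hr


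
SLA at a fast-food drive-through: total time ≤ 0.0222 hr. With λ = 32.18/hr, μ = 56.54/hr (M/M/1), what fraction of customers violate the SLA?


W ~ Exponential(μ−λ) for M/M/1.
μ − λ = 56.54 − 32.18 = 24.3600
P(W > t) = e^{−(μ−λ)t} = e^{−0.5408} = 0.582287

Final: 0.582287


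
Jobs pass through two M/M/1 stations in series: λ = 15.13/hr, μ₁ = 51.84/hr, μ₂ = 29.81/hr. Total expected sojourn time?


Each node sees arrival rate λ = 15.13/hr (tandem ⇒ throughput preserved).
W₁ = 1/(μ₁−λ) = 1/(51.84−15.13) = 0.02724 hr
W₂ = 1/(μ₂−λ) = 1/(29.81−15.13) = 0.06812 hr
W_total = W₁ + W₂ = 0.02724 + 0.06812 = 0.09536 hr

Final: 0.09536 hr


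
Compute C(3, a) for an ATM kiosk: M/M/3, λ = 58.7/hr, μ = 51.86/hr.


a = λ/μ = 1.1319; ρ = a/3 = 0.3773
P₀ = 0.316393 (from M/M/c formula)
C(c,a) = [a^c/(c!(1−ρ))]·P₀ = [1.45016/(6·0.6227)]·0.316393
= 0.38814·0.316393 = 0.122804

Final: 0.122804


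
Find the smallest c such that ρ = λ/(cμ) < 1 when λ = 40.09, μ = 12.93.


Stability requires cμ > λ ⇔ c > λ/μ.
λ/μ = 40.09/12.93 = 3.1005
Minimum integer c = ⌊3.1005⌋ + 1 = 4
Check: 4·12.93 = 51.72 > 40.09, while 3·12.93 = 38.79 ≤ 40.09

Final: 4 servers


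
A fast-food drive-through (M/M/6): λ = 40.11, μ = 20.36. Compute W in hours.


a = 1.9700; ρ = 0.3283; P₀ = 0.139263
Lq = P₀·a^c·ρ/(c!(1−ρ)²) = 0.008230
Wq = Lq/λ = 0.008230/40.11 = 0.0002052 hr
W = Wq + 1/μ = 0.0002052 + 0.04912 = 0.04932 hr

Final: 0.04932 hr


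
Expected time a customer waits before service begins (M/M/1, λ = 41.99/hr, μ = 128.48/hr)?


ρ = 41.99/128.48 = 0.3268
Wq = ρ/(μ−λ) = 0.3268/(128.48 − 41.99) = 0.3268/86.49 = 0.003779 hr

Final: 0.003779 hr


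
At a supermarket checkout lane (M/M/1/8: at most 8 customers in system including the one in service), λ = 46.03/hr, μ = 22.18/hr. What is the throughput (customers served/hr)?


ρ = 2.0753; P_K = (1−ρ)ρ^8/(1−ρ^9) = 0.518867
λ_eff = λ(1 − P_K) = 46.03·(1 − 0.518867) = 46.03·0.481133 = 22.1466 /hr

Final: 22.1466 /hr


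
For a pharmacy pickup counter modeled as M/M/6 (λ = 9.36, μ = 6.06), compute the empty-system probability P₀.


a = λ/μ = 9.36/6.06 = 1.5446; ρ = a/c = 0.2574
Σ_{k=0}^{5} a^k/k! (terms k=0..5) = 1.00000 + 1.54455 + 1.19282 + 0.61413 + 0.23714 + 0.07325 = 4.66190
Tail: a^6/(6!(1−ρ)) = 13.57749/(720·0.7426) = 0.02539
P₀ = 1/(4.66190 + 0.02539) = 1/4.68729 = 0.213343

Final: 0.213343


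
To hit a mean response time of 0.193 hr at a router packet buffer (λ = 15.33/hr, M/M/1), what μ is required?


W = 1/(μ−λ) ⇒ μ − λ = 1/W = 1/0.193 = 5.1813
μ = λ + 1/W = 15.33 + 5.1813 = 20.5113 per hr

Final: 20.5113 /hr


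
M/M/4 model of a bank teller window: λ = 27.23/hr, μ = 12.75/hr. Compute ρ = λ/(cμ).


ρ = λ/(cμ) = 27.23/(4·12.75) = 27.23/51.00 = 0.5339

Final: 0.5339


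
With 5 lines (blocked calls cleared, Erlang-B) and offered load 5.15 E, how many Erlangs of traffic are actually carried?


B(5,5.15) = 0.296918 (Erlang-B)
Carried load = a(1 − B) = 5.15·(1 − 0.296918) = 5.15·0.703082 = 3.6209 E

Final: 3.6209 Erlangs


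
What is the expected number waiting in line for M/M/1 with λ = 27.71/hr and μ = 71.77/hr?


ρ = 27.71/71.77 = 0.3861
Lq = ρ²/(1−ρ) = 0.1491/0.6139 = 0.2428

Final: 0.2428


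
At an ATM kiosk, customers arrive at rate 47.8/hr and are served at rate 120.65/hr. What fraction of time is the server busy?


ρ = λ/μ = 47.8/120.65 = 0.3962

Final: 0.3962


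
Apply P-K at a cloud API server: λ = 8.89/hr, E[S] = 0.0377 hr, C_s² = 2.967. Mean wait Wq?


ρ = λ·E[S] = 8.89·0.0377 = 0.3352
E[S²] = E[S]²(1+C_s²) = 0.0377²·(1+2.967) = 0.005638
Wq = λ·E[S²]/(2(1−ρ)) = 8.89·0.005638/(2·0.6648) = 0.03770 hr

Final: 0.03770 hr


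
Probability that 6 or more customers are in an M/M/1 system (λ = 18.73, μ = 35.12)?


ρ = 18.73/35.12 = 0.5333
P(N ≥ n) = ρ^n = 0.5333^6 = 0.023009

Final: 0.023009


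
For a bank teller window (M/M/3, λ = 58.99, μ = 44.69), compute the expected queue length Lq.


a = λ/μ = 1.3200; ρ = a/3 = 0.4400
P₀ = 0.258022
Lq = P₀·a^c·ρ / (c!·(1−ρ)²) = 0.258022·2.29987·0.4400/(6·0.31361)
= 0.13876

Final: 0.13876


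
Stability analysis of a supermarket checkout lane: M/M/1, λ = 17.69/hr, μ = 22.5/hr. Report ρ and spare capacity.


Total capacity cμ = 1·22.5 = 22.50/hr
ρ = λ/(cμ) = 17.69/22.50 = 0.7862
Stable ⇔ ρ < 1: YES
Spare capacity = cμ − λ = 22.50 − 17.69 = 4.81/hr

Final: ρ = 0.7862; stable; margin = 4.81/hr


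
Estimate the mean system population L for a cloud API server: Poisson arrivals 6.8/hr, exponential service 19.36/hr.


ρ = λ/μ = 6.8/19.36 = 0.3512
L = ρ/(1−ρ) = 0.3512/(1 − 0.3512) = 0.3512/0.6488 = 0.5414

Final: 0.5414


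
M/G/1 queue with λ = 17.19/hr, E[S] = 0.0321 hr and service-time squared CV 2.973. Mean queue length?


ρ = λ·E[S] = 17.19·0.0321 = 0.5518
Lq = ρ²(1+C_s²)/(2(1−ρ)) = 0.3045·(1+2.973)/(2·0.4482)
= 0.3045·3.9730/0.8964 = 1.34951

Final: 1.34951


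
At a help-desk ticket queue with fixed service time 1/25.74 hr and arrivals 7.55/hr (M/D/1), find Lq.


ρ = 7.55/25.74 = 0.2933
M/D/1: Lq = ρ²/(2(1−ρ)) = 0.08604/(2·0.7067) = 0.06087

Final: 0.06087


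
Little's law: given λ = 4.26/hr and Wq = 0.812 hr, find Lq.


Lq = λWq = 4.26·0.812 = 3.4591

Final: 3.4591


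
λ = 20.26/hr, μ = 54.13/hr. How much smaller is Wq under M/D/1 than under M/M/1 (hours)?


ρ = 20.26/54.13 = 0.3743
Wq(M/M/1) = ρ/(μ−λ) = 0.3743/33.87 = 0.01105 hr
Wq(M/D/1) = ρ/(2(μ−λ)) = 0.005525 hr
Savings = 0.01105 − 0.005525 = 0.005525 hr

Final: 0.005525 hr


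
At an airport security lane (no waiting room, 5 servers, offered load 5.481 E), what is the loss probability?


B(c,a) = (a^c/c!) / Σ_{k=0}^{c} a^k/k!
a^5/5! = 41.220928
Σ terms (k=0..5): 1.00000 + 5.48100 + 15.02068 + 27.44278 + 37.60347 + 41.22093 = 127.768866
B = 41.220928/127.768866 = 0.322621

Final: 0.322621


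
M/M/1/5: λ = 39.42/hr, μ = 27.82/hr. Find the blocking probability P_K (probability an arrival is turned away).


ρ = λ/μ = 39.42/27.82 = 1.4170
P_K = (1−ρ)ρ^K/(1−ρ^(K+1)) = (-0.4170·5.712122)/(1 − 8.093884)
= -2.381762/-7.093884 = 0.335749

Final: 0.335749


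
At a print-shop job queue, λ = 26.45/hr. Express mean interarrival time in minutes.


Mean interarrival time = 1/λ = 1/26.45 hour = 0.03781 hour
In minutes: 0.03781 × 60 = 2.2684 min

Final: 2.2684 min


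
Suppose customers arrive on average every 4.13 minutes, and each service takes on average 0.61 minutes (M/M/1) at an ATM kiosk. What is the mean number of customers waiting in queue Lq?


λ = 60/4.13 = 14.5278 /hr
μ = 60/0.61 = 98.3607 /hr
ρ = λ/μ = 14.5278/98.3607 = 0.1477
Lq = ρ²/(1−ρ) = 0.02182/0.8523 = 0.02560

Final: 0.02560


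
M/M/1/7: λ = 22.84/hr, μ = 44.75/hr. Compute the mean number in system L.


ρ = 22.84/44.75 = 0.5104
L = ρ[1 − (K+1)ρ^K + Kρ^(K+1)] / [(1−ρ)(1−ρ^(K+1))]
Numerator: 0.5104·(1 − 8·0.009022 + 7·0.004605) = 0.490004
Denominator: (0.4896)·(0.995395) = 0.487354
L = 0.490004/0.487354 = 1.0054

Final: 1.0054


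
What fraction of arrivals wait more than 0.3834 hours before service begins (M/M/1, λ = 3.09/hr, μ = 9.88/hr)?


ρ = 3.09/9.88 = 0.3128
P(Wq > t) = ρ·e^{−(μ−λ)t} = 0.3128·e^{−2.6033}
= 0.3128·0.074030 = 0.023153

Final: 0.023153


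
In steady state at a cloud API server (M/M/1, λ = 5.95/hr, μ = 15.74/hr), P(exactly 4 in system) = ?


ρ = 5.95/15.74 = 0.3780
P_n = (1−ρ)·ρ^n = (1 − 0.3780)·0.3780^4 = 0.6220·0.020420 = 0.012701

Final: 0.012701


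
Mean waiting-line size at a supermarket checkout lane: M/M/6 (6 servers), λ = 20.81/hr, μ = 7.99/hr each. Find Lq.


a = λ/μ = 2.6045; ρ = a/6 = 0.4341
P₀ = 0.073406
Lq = P₀·a^c·ρ / (c!·(1−ρ)²) = 0.073406·312.14171·0.4341/(720·0.32026)
= 0.04313

Final: 0.04313


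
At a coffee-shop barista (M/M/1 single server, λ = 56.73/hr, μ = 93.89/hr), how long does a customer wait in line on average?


ρ = 56.73/93.89 = 0.6042
Wq = ρ/(μ−λ) = 0.6042/(93.89 − 56.73) = 0.6042/37.16 = 0.01626 hr

Final: 0.01626 hr


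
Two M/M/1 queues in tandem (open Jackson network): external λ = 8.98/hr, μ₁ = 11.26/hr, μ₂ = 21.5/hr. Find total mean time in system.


Each node sees arrival rate λ = 8.98/hr (tandem ⇒ throughput preserved).
W₁ = 1/(μ₁−λ) = 1/(11.26−8.98) = 0.43860 hr
W₂ = 1/(μ₂−λ) = 1/(21.5−8.98) = 0.07987 hr
W_total = W₁ + W₂ = 0.43860 + 0.07987 = 0.51847 hr

Final: 0.51847 hr


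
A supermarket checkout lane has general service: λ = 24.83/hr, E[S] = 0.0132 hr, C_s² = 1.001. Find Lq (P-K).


ρ = λ·E[S] = 24.83·0.0132 = 0.3278
Lq = ρ²(1+C_s²)/(2(1−ρ)) = 0.1074·(1+1.001)/(2·0.6722)
= 0.1074·2.0010/1.3445 = 0.15988

Final: 0.15988


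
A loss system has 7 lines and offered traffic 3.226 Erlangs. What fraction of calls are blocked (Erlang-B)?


B(c,a) = (a^c/c!) / Σ_{k=0}^{c} a^k/k!
a^7/7! = 0.721473
Σ terms (k=0..7): 1.00000 + 3.22600 + 5.20354 + 5.59554 + 4.51280 + 2.91166 + 1.56550 + 0.72147 = 24.736512
B = 0.721473/24.736512 = 0.029166

Final: 0.029166


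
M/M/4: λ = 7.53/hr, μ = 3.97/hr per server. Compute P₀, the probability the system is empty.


a = λ/μ = 7.53/3.97 = 1.8967; ρ = a/c = 0.4742
Σ_{k=0}^{3} a^k/k! (terms k=0..3) = 1.00000 + 1.89673 + 1.79878 + 1.13727 = 5.83278
Tail: a^4/(4!(1−ρ)) = 12.94249/(24·0.5258) = 1.02558
P₀ = 1/(5.83278 + 1.02558) = 1/6.85836 = 0.145807

Final: 0.145807


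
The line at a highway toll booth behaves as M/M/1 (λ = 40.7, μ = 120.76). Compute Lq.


ρ = 40.7/120.76 = 0.3370
Lq = ρ²/(1−ρ) = 0.1136/0.6630 = 0.1713

Final: 0.1713


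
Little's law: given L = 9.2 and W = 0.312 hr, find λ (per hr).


λ = L/W = 9.2/0.312 = 29.4872 /hr

Final: 29.4872 /hr


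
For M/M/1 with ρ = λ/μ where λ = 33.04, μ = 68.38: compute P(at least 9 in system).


ρ = 33.04/68.38 = 0.4832
P(N ≥ n) = ρ^n = 0.4832^9 = 0.001435

Final: 0.001435


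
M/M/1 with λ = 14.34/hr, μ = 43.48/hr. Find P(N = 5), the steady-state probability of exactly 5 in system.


ρ = 14.34/43.48 = 0.3298
P_n = (1−ρ)·ρ^n = (1 − 0.3298)·0.3298^5 = 0.6702·0.003902 = 0.002615

Final: 0.002615


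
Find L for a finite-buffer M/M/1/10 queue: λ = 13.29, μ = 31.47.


ρ = 13.29/31.47 = 0.4223
L = ρ[1 − (K+1)ρ^K + Kρ^(K+1)] / [(1−ρ)(1−ρ^(K+1))]
Numerator: 0.4223·(1 − 11·0.0001804 + 10·0.00007619) = 0.421791
Denominator: (0.5777)·(0.999924) = 0.577649
L = 0.421791/0.577649 = 0.7302

Final: 0.7302


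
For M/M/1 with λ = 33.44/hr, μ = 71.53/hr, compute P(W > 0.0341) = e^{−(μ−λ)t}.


W ~ Exponential(μ−λ) for M/M/1.
μ − λ = 71.53 − 33.44 = 38.0900
P(W > t) = e^{−(μ−λ)t} = e^{−1.2989} = 0.272840

Final: 0.272840


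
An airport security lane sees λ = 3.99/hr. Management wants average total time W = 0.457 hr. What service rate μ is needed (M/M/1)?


W = 1/(μ−λ) ⇒ μ − λ = 1/W = 1/0.457 = 2.1882
μ = λ + 1/W = 3.99 + 2.1882 = 6.1782 per hr

Final: 6.1782 /hr


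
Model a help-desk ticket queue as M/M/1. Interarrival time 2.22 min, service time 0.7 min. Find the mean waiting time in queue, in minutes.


λ = 60/2.22 = 27.0270 /hr
μ = 60/0.7 = 85.7143 /hr
ρ = λ/μ = 27.0270/85.7143 = 0.3153
Wq = ρ/(μ−λ) = 0.3153/(85.7143−27.0270) = 0.005373 hr
In minutes: 0.005373·60 = 0.3224 min

Final: 0.3224 min


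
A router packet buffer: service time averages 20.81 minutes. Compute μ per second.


μ = 1/(service time) in consistent units.
1 second = 0.0166667 min, so μ = 0.0166667/20.81 = 0.0008009 per second

Final: 0.0008009 /sec


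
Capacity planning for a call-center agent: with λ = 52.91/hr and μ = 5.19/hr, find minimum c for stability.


Stability requires cμ > λ ⇔ c > λ/μ.
λ/μ = 52.91/5.19 = 10.1946
Minimum integer c = ⌊10.1946⌋ + 1 = 11
Check: 11·5.19 = 57.09 > 52.91, while 10·5.19 = 51.90 ≤ 52.91

Final: 11 servers


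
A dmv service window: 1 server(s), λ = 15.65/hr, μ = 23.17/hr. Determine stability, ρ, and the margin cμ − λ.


Total capacity cμ = 1·23.17 = 23.17/hr
ρ = λ/(cμ) = 15.65/23.17 = 0.6754
Stable ⇔ ρ < 1: YES
Spare capacity = cμ − λ = 23.17 − 15.65 = 7.52/hr

Final: ρ = 0.6754; stable; margin = 7.52/hr


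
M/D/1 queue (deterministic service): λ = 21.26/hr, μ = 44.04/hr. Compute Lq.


ρ = 21.26/44.04 = 0.4827
M/D/1: Lq = ρ²/(2(1−ρ)) = 0.2330/(2·0.5173) = 0.22527

Final: 0.22527


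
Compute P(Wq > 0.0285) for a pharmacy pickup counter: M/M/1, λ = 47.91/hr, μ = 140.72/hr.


ρ = 47.91/140.72 = 0.3405
P(Wq > t) = ρ·e^{−(μ−λ)t} = 0.3405·e^{−2.6451}
= 0.3405·0.070999 = 0.024173

Final: 0.024173


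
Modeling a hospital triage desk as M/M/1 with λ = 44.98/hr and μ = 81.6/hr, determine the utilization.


ρ = λ/μ = 44.98/81.6 = 0.5512

Final: 0.5512


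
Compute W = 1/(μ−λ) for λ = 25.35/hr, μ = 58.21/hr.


W = 1/(μ−λ) = 1/(58.21 − 25.35) = 1/32.86 = 0.03043 hr

Final: 0.03043 hr


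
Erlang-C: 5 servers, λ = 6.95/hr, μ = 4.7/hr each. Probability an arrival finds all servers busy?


a = λ/μ = 1.4787; ρ = a/5 = 0.2957
P₀ = 0.227592 (from M/M/c formula)
C(c,a) = [a^c/(c!(1−ρ))]·P₀ = [7.07025/(120·0.7043)]·0.227592
= 0.08366·0.227592 = 0.019041

Final: 0.019041


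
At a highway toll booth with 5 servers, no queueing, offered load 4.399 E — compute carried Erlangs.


B(5,4.399) = 0.234286 (Erlang-B)
Carried load = a(1 − B) = 4.399·(1 − 0.234286) = 4.399·0.765714 = 3.3684 E

Final: 3.3684 Erlangs


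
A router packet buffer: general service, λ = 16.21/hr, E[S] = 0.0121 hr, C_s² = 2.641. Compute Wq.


ρ = λ·E[S] = 16.21·0.0121 = 0.1961
E[S²] = E[S]²(1+C_s²) = 0.0121²·(1+2.641) = 0.0005331
Wq = λ·E[S²]/(2(1−ρ)) = 16.21·0.0005331/(2·0.8039) = 0.005375 hr

Final: 0.005375 hr


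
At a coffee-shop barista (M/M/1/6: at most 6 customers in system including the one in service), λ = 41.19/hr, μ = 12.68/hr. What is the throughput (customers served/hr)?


ρ = 3.2484; P_K = (1−ρ)ρ^6/(1−ρ^7) = 0.692340
λ_eff = λ(1 − P_K) = 41.19·(1 − 0.692340) = 41.19·0.307660 = 12.6725 /hr

Final: 12.6725 /hr


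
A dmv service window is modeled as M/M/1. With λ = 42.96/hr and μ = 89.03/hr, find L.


ρ = λ/μ = 42.96/89.03 = 0.4825
L = ρ/(1−ρ) = 0.4825/(1 − 0.4825) = 0.4825/0.5175 = 0.9325

Final: 0.9325


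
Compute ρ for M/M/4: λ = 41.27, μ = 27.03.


ρ = λ/(cμ) = 41.27/(4·27.03) = 41.27/108.12 = 0.3817

Final: 0.3817


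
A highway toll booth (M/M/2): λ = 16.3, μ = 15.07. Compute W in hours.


a = 1.0816; ρ = 0.5408; P₀ = 0.298019
Lq = P₀·a^c·ρ/(c!(1−ρ)²) = 0.44712
Wq = Lq/λ = 0.44712/16.3 = 0.02743 hr
W = Wq + 1/μ = 0.02743 + 0.06636 = 0.09379 hr

Final: 0.09379 hr


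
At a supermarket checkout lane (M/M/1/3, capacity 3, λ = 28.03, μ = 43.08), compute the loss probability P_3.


ρ = λ/μ = 28.03/43.08 = 0.6506
P_K = (1−ρ)ρ^K/(1−ρ^(K+1)) = (0.3494·0.275450)/(1 − 0.179221)
= 0.096228/0.820779 = 0.117240

Final: 0.117240


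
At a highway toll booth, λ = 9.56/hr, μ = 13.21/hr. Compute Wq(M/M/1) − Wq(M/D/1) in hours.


ρ = 9.56/13.21 = 0.7237
Wq(M/M/1) = ρ/(μ−λ) = 0.7237/3.65 = 0.19827 hr
Wq(M/D/1) = ρ/(2(μ−λ)) = 0.09914 hr
Savings = 0.19827 − 0.09914 = 0.09914 hr

Final: 0.09914 hr


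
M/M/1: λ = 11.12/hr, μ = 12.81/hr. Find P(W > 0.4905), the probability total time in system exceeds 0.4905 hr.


W ~ Exponential(μ−λ) for M/M/1.
μ − λ = 12.81 − 11.12 = 1.6900
P(W > t) = e^{−(μ−λ)t} = e^{−0.8289} = 0.436510

Final: 0.436510


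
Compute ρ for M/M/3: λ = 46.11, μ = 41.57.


ρ = λ/(cμ) = 46.11/(3·41.57) = 46.11/124.71 = 0.3697

Final: 0.3697


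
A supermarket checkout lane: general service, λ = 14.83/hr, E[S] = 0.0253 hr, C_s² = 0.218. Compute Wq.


ρ = λ·E[S] = 14.83·0.0253 = 0.3752
E[S²] = E[S]²(1+C_s²) = 0.0253²·(1+0.218) = 0.0007796
Wq = λ·E[S²]/(2(1−ρ)) = 14.83·0.0007796/(2·0.6248) = 0.009252 hr

Final: 0.009252 hr


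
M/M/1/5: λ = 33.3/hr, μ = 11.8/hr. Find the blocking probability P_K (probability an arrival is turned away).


ρ = λ/μ = 33.3/11.8 = 2.8220
P_K = (1−ρ)ρ^K/(1−ρ^(K+1)) = (-1.8220·178.982731)/(1 − 505.095335)
= -326.112604/-504.095335 = 0.646926

Final: 0.646926


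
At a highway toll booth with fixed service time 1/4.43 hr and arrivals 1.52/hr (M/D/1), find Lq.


ρ = 1.52/4.43 = 0.3431
M/D/1: Lq = ρ²/(2(1−ρ)) = 0.1177/(2·0.6569) = 0.08961

Final: 0.08961


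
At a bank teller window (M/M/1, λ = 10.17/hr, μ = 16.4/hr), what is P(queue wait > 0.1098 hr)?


ρ = 10.17/16.4 = 0.6201
P(Wq > t) = ρ·e^{−(μ−λ)t} = 0.6201·e^{−0.6841}
= 0.6201·0.504567 = 0.312893

Final: 0.312893


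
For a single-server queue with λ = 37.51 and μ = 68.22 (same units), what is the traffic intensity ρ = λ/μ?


ρ = λ/μ = 37.51/68.22 = 0.5498

Final: 0.5498


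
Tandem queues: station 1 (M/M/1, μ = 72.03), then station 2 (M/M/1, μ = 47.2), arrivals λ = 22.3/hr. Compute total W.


Each node sees arrival rate λ = 22.3/hr (tandem ⇒ throughput preserved).
W₁ = 1/(μ₁−λ) = 1/(72.03−22.3) = 0.02011 hr
W₂ = 1/(μ₂−λ) = 1/(47.2−22.3) = 0.04016 hr
W_total = W₁ + W₂ = 0.02011 + 0.04016 = 0.06027 hr

Final: 0.06027 hr


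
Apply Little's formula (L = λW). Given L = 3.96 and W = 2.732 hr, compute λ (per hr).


λ = L/W = 3.96/2.732 = 1.4495 /hr

Final: 1.4495 /hr


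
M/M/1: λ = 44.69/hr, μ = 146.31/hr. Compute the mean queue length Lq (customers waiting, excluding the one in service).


ρ = 44.69/146.31 = 0.3054
Lq = ρ²/(1−ρ) = 0.09330/0.6946 = 0.1343

Final: 0.1343


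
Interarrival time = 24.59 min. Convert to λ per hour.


λ = 1/(interarrival time) in consistent units.
1 hour = 60 min, so λ = 60/24.59 = 2.4400 per hour

Final: 2.4400 /hr


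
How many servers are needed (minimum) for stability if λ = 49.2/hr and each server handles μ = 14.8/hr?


Stability requires cμ > λ ⇔ c > λ/μ.
λ/μ = 49.2/14.8 = 3.3243
Minimum integer c = ⌊3.3243⌋ + 1 = 4
Check: 4·14.8 = 59.20 > 49.2, while 3·14.8 = 44.40 ≤ 49.2

Final: 4 servers


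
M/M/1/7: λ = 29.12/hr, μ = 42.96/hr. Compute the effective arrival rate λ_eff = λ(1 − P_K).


ρ = 0.6778; P_K = (1−ρ)ρ^7/(1−ρ^8) = 0.022170
λ_eff = λ(1 − P_K) = 29.12·(1 − 0.022170) = 29.12·0.977830 = 28.4744 /hr

Final: 28.4744 /hr


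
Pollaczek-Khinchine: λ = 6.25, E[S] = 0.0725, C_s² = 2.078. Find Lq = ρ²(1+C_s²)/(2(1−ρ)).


ρ = λ·E[S] = 6.25·0.0725 = 0.4531
Lq = ρ²(1+C_s²)/(2(1−ρ)) = 0.2053·(1+2.078)/(2·0.5469)
= 0.2053·3.0780/1.0938 = 0.57781

Final: 0.57781


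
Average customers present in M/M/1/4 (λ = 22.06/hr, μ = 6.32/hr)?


ρ = 22.06/6.32 = 3.4905
L = ρ[1 − (K+1)ρ^K + Kρ^(K+1)] / [(1−ρ)(1−ρ^(K+1))]
Numerator: 3.4905·(1 − 5·148.440948 + 4·518.134069) = 4647.021146
Denominator: (-2.4905)·(-517.134069) = 1287.925671
L = 4647.021146/1287.925671 = 3.6081

Final: 3.6081


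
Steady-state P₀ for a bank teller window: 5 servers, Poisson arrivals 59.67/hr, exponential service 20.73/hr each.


a = λ/μ = 59.67/20.73 = 2.8784; ρ = a/c = 0.5757
Σ_{k=0}^{4} a^k/k! (terms k=0..4) = 1.00000 + 2.87844 + 4.14270 + 3.97483 + 2.86033 = 14.85630
Tail: a^5/(5!(1−ρ)) = 197.59852/(120·0.4243) = 3.88076
P₀ = 1/(14.85630 + 3.88076) = 1/18.73706 = 0.053370

Final: 0.053370


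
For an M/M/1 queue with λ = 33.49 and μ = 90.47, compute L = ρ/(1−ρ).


ρ = λ/μ = 33.49/90.47 = 0.3702
L = ρ/(1−ρ) = 0.3702/(1 − 0.3702) = 0.3702/0.6298 = 0.5878

Final: 0.5878


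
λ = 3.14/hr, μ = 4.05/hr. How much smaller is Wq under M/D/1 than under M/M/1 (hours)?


ρ = 3.14/4.05 = 0.7753
Wq(M/M/1) = ρ/(μ−λ) = 0.7753/0.9100 = 0.85199 hr
Wq(M/D/1) = ρ/(2(μ−λ)) = 0.42599 hr
Savings = 0.85199 − 0.42599 = 0.42599 hr

Final: 0.42599 hr


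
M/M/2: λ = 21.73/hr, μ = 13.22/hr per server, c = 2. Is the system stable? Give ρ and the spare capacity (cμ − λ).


Total capacity cμ = 2·13.22 = 26.44/hr
ρ = λ/(cμ) = 21.73/26.44 = 0.8219
Stable ⇔ ρ < 1: YES
Spare capacity = cμ − λ = 26.44 − 21.73 = 4.71/hr

Final: ρ = 0.8219; stable; margin = 4.71/hr


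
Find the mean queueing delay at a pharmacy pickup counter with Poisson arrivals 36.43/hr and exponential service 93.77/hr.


ρ = 36.43/93.77 = 0.3885
Wq = ρ/(μ−λ) = 0.3885/(93.77 − 36.43) = 0.3885/57.34 = 0.006775 hr

Final: 0.006775 hr


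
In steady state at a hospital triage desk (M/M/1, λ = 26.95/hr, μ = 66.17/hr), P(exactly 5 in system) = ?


ρ = 26.95/66.17 = 0.4073
P_n = (1−ρ)·ρ^n = (1 − 0.4073)·0.4073^5 = 0.5927·0.011207 = 0.006643

Final: 0.006643


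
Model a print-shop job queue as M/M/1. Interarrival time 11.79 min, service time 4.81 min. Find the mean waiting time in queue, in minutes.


λ = 60/11.79 = 5.0891 /hr
μ = 60/4.81 = 12.4740 /hr
ρ = λ/μ = 5.0891/12.4740 = 0.4080
Wq = ρ/(μ−λ) = 0.4080/(12.4740−5.0891) = 0.05524 hr
In minutes: 0.05524·60 = 3.315 min

Final: 3.315 min


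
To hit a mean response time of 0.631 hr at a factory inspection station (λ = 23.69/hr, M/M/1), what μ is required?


W = 1/(μ−λ) ⇒ μ − λ = 1/W = 1/0.631 = 1.5848
μ = λ + 1/W = 23.69 + 1.5848 = 25.2748 per hr

Final: 25.2748 /hr


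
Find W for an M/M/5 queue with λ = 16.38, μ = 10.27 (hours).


a = 1.5949; ρ = 0.3190; P₀ = 0.202471
Lq = P₀·a^c·ρ/(c!(1−ρ)²) = 0.01198
Wq = Lq/λ = 0.01198/16.38 = 0.0007312 hr
W = Wq + 1/μ = 0.0007312 + 0.09737 = 0.09810 hr

Final: 0.09810 hr


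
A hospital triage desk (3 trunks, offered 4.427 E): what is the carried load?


B(3,4.427) = 0.487101 (Erlang-B)
Carried load = a(1 − B) = 4.427·(1 − 0.487101) = 4.427·0.512899 = 2.2706 E

Final: 2.2706 Erlangs


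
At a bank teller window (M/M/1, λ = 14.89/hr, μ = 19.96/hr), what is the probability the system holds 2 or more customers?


ρ = 14.89/19.96 = 0.7460
P(N ≥ n) = ρ^n = 0.7460^2 = 0.556504

Final: 0.556504


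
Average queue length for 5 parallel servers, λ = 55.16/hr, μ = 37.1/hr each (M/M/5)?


a = λ/μ = 1.4868; ρ = a/5 = 0.2974
P₀ = 0.225753
Lq = P₀·a^c·ρ / (c!·(1−ρ)²) = 0.225753·7.26527·0.2974/(120·0.49371)
= 0.008232

Final: 0.008232


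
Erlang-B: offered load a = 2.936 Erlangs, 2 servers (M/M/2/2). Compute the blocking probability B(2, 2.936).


B(c,a) = (a^c/c!) / Σ_{k=0}^{c} a^k/k!
a^2/2! = 4.310048
Σ terms (k=0..2): 1.00000 + 2.93600 + 4.31005 = 8.246048
B = 4.310048/8.246048 = 0.522680

Final: 0.522680


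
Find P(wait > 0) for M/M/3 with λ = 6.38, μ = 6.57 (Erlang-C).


a = λ/μ = 0.9711; ρ = a/3 = 0.3237
P₀ = 0.374778 (from M/M/c formula)
C(c,a) = [a^c/(c!(1−ρ))]·P₀ = [0.91573/(6·0.6763)]·0.374778
= 0.22567·0.374778 = 0.084576

Final: 0.084576


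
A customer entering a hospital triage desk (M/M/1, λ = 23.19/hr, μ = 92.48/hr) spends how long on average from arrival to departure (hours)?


W = 1/(μ−λ) = 1/(92.48 − 23.19) = 1/69.29 = 0.01443 hr

Final: 0.01443 hr


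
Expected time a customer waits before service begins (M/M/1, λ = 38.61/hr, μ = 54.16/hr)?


ρ = 38.61/54.16 = 0.7129
Wq = ρ/(μ−λ) = 0.7129/(54.16 − 38.61) = 0.7129/15.55 = 0.04584 hr

Final: 0.04584 hr


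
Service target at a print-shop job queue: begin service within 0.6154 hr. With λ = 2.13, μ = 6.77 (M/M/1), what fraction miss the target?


ρ = 2.13/6.77 = 0.3146
P(Wq > t) = ρ·e^{−(μ−λ)t} = 0.3146·e^{−2.8555}
= 0.3146·0.057530 = 0.018100

Final: 0.018100


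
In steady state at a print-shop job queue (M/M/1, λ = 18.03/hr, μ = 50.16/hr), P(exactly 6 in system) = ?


ρ = 18.03/50.16 = 0.3594
P_n = (1−ρ)·ρ^n = (1 − 0.3594)·0.3594^6 = 0.6406·0.002157 = 0.001382

Final: 0.001382


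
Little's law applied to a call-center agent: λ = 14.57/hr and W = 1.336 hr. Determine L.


L = λW = 14.57·1.336 = 19.4655

Final: 19.4655


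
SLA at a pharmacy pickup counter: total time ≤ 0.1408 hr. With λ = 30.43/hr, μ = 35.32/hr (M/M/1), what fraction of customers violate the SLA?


W ~ Exponential(μ−λ) for M/M/1.
μ − λ = 35.32 − 30.43 = 4.8900
P(W > t) = e^{−(μ−λ)t} = e^{−0.6885} = 0.502323

Final: 0.502323


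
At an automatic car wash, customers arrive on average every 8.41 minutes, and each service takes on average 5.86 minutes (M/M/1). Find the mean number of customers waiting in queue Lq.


λ = 60/8.41 = 7.1344 /hr
μ = 60/5.86 = 10.2389 /hr
ρ = λ/μ = 7.1344/10.2389 = 0.6968
Lq = ρ²/(1−ρ) = 0.4855/0.3032 = 1.6012

Final: 1.6012


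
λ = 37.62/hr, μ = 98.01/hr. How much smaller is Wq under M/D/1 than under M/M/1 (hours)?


ρ = 37.62/98.01 = 0.3838
Wq(M/M/1) = ρ/(μ−λ) = 0.3838/60.39 = 0.006356 hr
Wq(M/D/1) = ρ/(2(μ−λ)) = 0.003178 hr
Savings = 0.006356 − 0.003178 = 0.003178 hr

Final: 0.003178 hr


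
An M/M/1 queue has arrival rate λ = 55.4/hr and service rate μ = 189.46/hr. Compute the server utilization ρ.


ρ = λ/μ = 55.4/189.46 = 0.2924

Final: 0.2924


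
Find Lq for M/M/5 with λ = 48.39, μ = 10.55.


a = λ/μ = 4.5867; ρ = a/5 = 0.9173
P₀ = 0.003917
Lq = P₀·a^c·ρ / (c!·(1−ρ)²) = 0.003917·2030.09243·0.9173/(120·0.006832)
= 8.89765

Final: 8.89765


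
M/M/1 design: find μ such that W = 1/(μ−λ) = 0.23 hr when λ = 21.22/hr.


W = 1/(μ−λ) ⇒ μ − λ = 1/W = 1/0.23 = 4.3478
μ = λ + 1/W = 21.22 + 4.3478 = 25.5678 per hr

Final: 25.5678 /hr


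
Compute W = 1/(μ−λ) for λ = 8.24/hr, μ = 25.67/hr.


W = 1/(μ−λ) = 1/(25.67 − 8.24) = 1/17.43 = 0.05737 hr

Final: 0.05737 hr


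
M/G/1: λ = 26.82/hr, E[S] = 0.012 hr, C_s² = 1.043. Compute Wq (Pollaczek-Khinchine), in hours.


ρ = λ·E[S] = 26.82·0.012 = 0.3218
E[S²] = E[S]²(1+C_s²) = 0.012²·(1+1.043) = 0.0002942
Wq = λ·E[S²]/(2(1−ρ)) = 26.82·0.0002942/(2·0.6782) = 0.005817 hr

Final: 0.005817 hr


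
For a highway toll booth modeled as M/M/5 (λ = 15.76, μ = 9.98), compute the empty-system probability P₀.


a = λ/μ = 15.76/9.98 = 1.5792; ρ = a/c = 0.3158
Σ_{k=0}^{4} a^k/k! (terms k=0..4) = 1.00000 + 1.57916 + 1.24687 + 0.65634 + 0.25911 = 4.74148
Tail: a^5/(5!(1−ρ)) = 9.82038/(120·0.6842) = 0.11961
P₀ = 1/(4.74148 + 0.11961) = 1/4.86109 = 0.205715

Final: 0.205715
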